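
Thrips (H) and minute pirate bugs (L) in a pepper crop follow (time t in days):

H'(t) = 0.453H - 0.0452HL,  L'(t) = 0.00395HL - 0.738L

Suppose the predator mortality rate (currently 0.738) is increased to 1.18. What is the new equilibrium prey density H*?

At the interior fixed point, setting dL/dt = 0 with L > 0 fixes H* = (predator death rate)/(HL coefficient) — independent of the other coefficients.
With the change, H* = 1.18/0.00395 = 299; it rises from 187.

H* ≈ 299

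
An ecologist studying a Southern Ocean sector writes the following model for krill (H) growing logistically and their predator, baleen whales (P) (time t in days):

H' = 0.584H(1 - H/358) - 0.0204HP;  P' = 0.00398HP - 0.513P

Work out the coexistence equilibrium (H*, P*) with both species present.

From dP/dt = 0 with P > 0: 0.00398H* = 0.513, so H* = 129.
Substitute into dH/dt = 0: 0.584(1 - 129/358) = 0.0204P*.
The bracket is 0.64, giving P* = 0.374/0.0204 = 18.3.

H* ≈ 129, P* ≈ 18.3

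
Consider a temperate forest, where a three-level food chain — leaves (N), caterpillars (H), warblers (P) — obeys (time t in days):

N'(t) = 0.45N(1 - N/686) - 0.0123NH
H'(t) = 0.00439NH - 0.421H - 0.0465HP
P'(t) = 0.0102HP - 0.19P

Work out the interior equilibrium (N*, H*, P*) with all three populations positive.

N* ≈ 337, H* ≈ 18.6, P* ≈ 22.7

From dP/dt = 0: 0.0102H* = 0.19, so H* = 18.6.
From dN/dt = 0: 0.45(1 - N*/686) = 0.0123·18.6, giving N* = 686·(1 - 0.509) = 337.
From dH/dt = 0: 0.00439·337 - 0.421 = 0.0465P*, so P* = 1.06/0.0465 = 22.7.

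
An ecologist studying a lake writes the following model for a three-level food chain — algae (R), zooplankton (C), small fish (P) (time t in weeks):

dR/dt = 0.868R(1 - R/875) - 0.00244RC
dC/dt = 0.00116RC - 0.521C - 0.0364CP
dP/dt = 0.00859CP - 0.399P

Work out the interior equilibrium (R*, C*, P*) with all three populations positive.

R* ≈ 761, C* ≈ 46.4, P* ≈ 9.93

From dP/dt = 0: 0.00859C* = 0.399, so C* = 46.4.
From dR/dt = 0: 0.868(1 - R*/875) = 0.00244·46.4, giving R* = 875·(1 - 0.131) = 761.
From dC/dt = 0: 0.00116·761 - 0.521 = 0.0364P*, so P* = 0.361/0.0364 = 9.93.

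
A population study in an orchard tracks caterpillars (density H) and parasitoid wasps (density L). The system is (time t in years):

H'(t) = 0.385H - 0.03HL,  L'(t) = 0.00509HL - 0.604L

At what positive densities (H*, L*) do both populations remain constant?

H* ≈ 119, L* ≈ 12.8

Set dL/dt = 0 with L > 0: 0.00509H - 0.604 = 0, so H* = 0.604/0.00509 = 119.
Set dH/dt = 0 with H > 0: 0.385 - 0.03L = 0, so L* = 0.385/0.03 = 12.8.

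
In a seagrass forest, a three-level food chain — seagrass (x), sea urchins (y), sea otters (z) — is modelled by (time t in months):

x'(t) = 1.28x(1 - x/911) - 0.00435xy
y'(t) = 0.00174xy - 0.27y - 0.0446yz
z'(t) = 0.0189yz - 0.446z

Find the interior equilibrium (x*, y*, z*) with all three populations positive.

From dz/dt = 0: 0.0189y* = 0.446, so y* = 23.6.
From dx/dt = 0: 1.28(1 - x*/911) = 0.00435·23.6, giving x* = 911·(1 - 0.0802) = 838.
From dy/dt = 0: 0.00174·838 - 0.27 = 0.0446z*, so z* = 1.19/0.0446 = 26.6.

x* ≈ 838, y* ≈ 23.6, z* ≈ 26.6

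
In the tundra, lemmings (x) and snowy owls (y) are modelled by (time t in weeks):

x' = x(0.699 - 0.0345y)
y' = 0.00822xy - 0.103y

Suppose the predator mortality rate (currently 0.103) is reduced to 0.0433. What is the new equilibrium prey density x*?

At the interior fixed point, setting dy/dt = 0 with y > 0 fixes x* = (predator death rate)/(xy coefficient) — independent of the other coefficients.
With the change, x* = 0.0433/0.00822 = 5.27; it falls from 12.5.

x* ≈ 5.27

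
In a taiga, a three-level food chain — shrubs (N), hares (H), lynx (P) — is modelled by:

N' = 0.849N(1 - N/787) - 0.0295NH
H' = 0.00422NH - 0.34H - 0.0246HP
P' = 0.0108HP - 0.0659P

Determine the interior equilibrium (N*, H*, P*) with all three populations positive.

From dP/dt = 0: 0.0108H* = 0.0659, so H* = 6.1.
From dN/dt = 0: 0.849(1 - N*/787) = 0.0295·6.1, giving N* = 787·(1 - 0.212) = 620.
From dH/dt = 0: 0.00422·620 - 0.34 = 0.0246P*, so P* = 2.28/0.0246 = 92.6.

N* ≈ 620, H* ≈ 6.1, P* ≈ 92.6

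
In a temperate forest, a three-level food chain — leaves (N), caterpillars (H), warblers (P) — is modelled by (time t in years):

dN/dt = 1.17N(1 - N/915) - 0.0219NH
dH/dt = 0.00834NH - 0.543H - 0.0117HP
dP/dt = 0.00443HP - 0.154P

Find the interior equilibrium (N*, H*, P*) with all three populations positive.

From dP/dt = 0: 0.00443H* = 0.154, so H* = 34.8.
From dN/dt = 0: 1.17(1 - N*/915) = 0.0219·34.8, giving N* = 915·(1 - 0.651) = 320.
From dH/dt = 0: 0.00834·320 - 0.543 = 0.0117P*, so P* = 2.12/0.0117 = 181.

N* ≈ 320, H* ≈ 34.8, P* ≈ 181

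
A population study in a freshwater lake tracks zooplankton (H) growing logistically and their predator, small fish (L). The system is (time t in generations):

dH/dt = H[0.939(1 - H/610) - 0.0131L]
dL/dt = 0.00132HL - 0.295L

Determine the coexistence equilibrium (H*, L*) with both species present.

From dL/dt = 0 with L > 0: 0.00132H* = 0.295, so H* = 223.
Substitute into dH/dt = 0: 0.939(1 - 223/610) = 0.0131L*.
The bracket is 0.634, giving L* = 0.595/0.0131 = 45.4.

H* ≈ 223, L* ≈ 45.4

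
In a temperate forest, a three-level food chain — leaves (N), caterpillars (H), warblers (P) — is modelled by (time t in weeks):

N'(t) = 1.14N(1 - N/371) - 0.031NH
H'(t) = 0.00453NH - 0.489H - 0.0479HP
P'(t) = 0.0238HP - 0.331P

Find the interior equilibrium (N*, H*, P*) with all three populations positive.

N* ≈ 231, H* ≈ 13.9, P* ≈ 11.6

From dP/dt = 0: 0.0238H* = 0.331, so H* = 13.9.
From dN/dt = 0: 1.14(1 - N*/371) = 0.031·13.9, giving N* = 371·(1 - 0.378) = 231.
From dH/dt = 0: 0.00453·231 - 0.489 = 0.0479P*, so P* = 0.556/0.0479 = 11.6.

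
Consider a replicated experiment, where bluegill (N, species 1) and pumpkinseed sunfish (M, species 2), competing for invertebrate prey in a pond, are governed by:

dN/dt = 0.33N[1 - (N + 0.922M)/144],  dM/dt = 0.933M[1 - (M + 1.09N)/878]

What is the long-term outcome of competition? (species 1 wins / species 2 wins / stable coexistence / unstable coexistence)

Compare the nullcline intercepts: K1/α12 = 144/0.922 = 156 < K2 = 878; K2/α21 = 878/1.09 = 806 > K1 = 144.
Since the inequalities point opposite ways, species 2 can invade but species 1 cannot.

species 2 excludes species 1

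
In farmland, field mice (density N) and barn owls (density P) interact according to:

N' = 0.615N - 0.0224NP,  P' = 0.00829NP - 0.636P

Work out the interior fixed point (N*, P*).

N* ≈ 76.7, P* ≈ 27.5

Set dP/dt = 0 with P > 0: 0.00829N - 0.636 = 0, so N* = 0.636/0.00829 = 76.7.
Set dN/dt = 0 with N > 0: 0.615 - 0.0224P = 0, so P* = 0.615/0.0224 = 27.5.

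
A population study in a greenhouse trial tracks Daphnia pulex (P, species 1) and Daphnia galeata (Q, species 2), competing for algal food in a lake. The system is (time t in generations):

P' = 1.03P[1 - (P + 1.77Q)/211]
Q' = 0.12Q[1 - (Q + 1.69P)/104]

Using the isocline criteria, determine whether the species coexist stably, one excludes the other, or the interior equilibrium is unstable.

species 1 excludes species 2

Compare the nullcline intercepts: K1/α12 = 211/1.77 = 119 > K2 = 104; K2/α21 = 104/1.69 = 61.5 < K1 = 211.
Since the inequalities point opposite ways, species 1 can invade but species 2 cannot.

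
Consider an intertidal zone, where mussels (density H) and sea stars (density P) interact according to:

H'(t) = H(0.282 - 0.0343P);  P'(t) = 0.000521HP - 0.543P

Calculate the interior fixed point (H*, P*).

Set dP/dt = 0 with P > 0: 0.000521H - 0.543 = 0, so H* = 0.543/0.000521 = 1040.
Set dH/dt = 0 with H > 0: 0.282 - 0.0343P = 0, so P* = 0.282/0.0343 = 8.22.

H* ≈ 1040, P* ≈ 8.22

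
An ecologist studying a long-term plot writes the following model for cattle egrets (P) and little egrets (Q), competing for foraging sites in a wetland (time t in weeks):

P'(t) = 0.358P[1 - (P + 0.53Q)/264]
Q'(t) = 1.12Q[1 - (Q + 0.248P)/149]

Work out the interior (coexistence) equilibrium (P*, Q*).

P* ≈ 213, Q* ≈ 96.2

Setting both brackets to zero gives the nullclines P + 0.53Q = 264 and 0.248P + Q = 149.
Substituting Q = 149 - 0.248P into the first: P(1 - 0.53·0.248) = 264 - 0.53·149.
So P* = 185/0.869 = 213, and then Q* = 149 - 0.248·213 = 96.2.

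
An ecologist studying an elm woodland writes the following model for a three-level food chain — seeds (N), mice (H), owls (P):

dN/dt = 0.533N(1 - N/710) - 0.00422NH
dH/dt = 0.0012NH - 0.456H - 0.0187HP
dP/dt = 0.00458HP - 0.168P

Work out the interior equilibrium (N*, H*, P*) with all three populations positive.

From dP/dt = 0: 0.00458H* = 0.168, so H* = 36.7.
From dN/dt = 0: 0.533(1 - N*/710) = 0.00422·36.7, giving N* = 710·(1 - 0.29) = 504.
From dH/dt = 0: 0.0012·504 - 0.456 = 0.0187P*, so P* = 0.149/0.0187 = 7.94.

N* ≈ 504, H* ≈ 36.7, P* ≈ 7.94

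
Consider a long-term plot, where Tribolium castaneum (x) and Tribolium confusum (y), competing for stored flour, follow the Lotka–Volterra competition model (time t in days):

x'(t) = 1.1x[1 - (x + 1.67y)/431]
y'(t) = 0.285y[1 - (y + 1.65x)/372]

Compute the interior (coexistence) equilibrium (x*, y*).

Setting both brackets to zero gives the nullclines x + 1.67y = 431 and 1.65x + y = 372.
Substituting y = 372 - 1.65x into the first: x(1 - 1.67·1.65) = 431 - 1.67·372.
So x* = -190/-1.76 = 108, and then y* = 372 - 1.65·108 = 193.

x* ≈ 108, y* ≈ 193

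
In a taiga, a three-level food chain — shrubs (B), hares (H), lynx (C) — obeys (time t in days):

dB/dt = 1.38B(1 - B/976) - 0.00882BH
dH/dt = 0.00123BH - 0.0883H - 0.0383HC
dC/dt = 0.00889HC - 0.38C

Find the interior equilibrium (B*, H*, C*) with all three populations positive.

B* ≈ 709, H* ≈ 42.7, C* ≈ 20.5

From dC/dt = 0: 0.00889H* = 0.38, so H* = 42.7.
From dB/dt = 0: 1.38(1 - B*/976) = 0.00882·42.7, giving B* = 976·(1 - 0.273) = 709.
From dH/dt = 0: 0.00123·709 - 0.0883 = 0.0383C*, so C* = 0.784/0.0383 = 20.5.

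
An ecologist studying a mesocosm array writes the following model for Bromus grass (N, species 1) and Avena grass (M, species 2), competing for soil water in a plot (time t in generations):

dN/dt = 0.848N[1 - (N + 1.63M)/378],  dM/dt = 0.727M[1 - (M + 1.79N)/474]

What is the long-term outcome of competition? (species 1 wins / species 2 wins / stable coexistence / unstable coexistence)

Compare the nullcline intercepts: K1/α12 = 378/1.63 = 232 < K2 = 474; K2/α21 = 474/1.79 = 265 < K1 = 378.
Since both are reversed, neither can invade when rare; the interior point is a saddle.

unstable coexistence (outcome depends on initial conditions)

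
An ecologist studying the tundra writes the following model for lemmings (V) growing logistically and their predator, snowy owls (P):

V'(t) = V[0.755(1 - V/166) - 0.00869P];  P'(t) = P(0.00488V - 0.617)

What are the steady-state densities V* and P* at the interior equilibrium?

V* ≈ 126, P* ≈ 20.7

From dP/dt = 0 with P > 0: 0.00488V* = 0.617, so V* = 126.
Substitute into dV/dt = 0: 0.755(1 - 126/166) = 0.00869P*.
The bracket is 0.238, giving P* = 0.18/0.00869 = 20.7.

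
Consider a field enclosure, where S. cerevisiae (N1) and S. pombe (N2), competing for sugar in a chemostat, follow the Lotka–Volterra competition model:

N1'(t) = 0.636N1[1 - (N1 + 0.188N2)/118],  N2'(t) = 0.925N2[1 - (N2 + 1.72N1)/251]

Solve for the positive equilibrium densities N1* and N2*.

Setting both brackets to zero gives the nullclines N1 + 0.188N2 = 118 and 1.72N1 + N2 = 251.
Substituting N2 = 251 - 1.72N1 into the first: N1(1 - 0.188·1.72) = 118 - 0.188·251.
So N1* = 70.8/0.677 = 105, and then N2* = 251 - 1.72·105 = 71.

N1* ≈ 105, N2* ≈ 71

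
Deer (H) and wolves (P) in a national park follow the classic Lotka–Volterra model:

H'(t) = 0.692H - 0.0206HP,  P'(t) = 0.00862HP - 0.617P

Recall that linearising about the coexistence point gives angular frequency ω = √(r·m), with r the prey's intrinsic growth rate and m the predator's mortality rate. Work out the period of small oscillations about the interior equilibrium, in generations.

T ≈ 9.62 generations

Here r = 0.692 and m = 0.617, so r·m = 0.427.
ω = √0.427 = 0.653 per generation, hence T = 2π/ω ≈ 9.62 generations.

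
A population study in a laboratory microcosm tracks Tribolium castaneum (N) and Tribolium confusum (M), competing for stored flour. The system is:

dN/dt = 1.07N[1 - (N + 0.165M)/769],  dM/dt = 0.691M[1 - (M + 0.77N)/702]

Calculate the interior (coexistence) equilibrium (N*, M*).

N* ≈ 748, M* ≈ 126

Setting both brackets to zero gives the nullclines N + 0.165M = 769 and 0.77N + M = 702.
Substituting M = 702 - 0.77N into the first: N(1 - 0.165·0.77) = 769 - 0.165·702.
So N* = 653/0.873 = 748, and then M* = 702 - 0.77·748 = 126.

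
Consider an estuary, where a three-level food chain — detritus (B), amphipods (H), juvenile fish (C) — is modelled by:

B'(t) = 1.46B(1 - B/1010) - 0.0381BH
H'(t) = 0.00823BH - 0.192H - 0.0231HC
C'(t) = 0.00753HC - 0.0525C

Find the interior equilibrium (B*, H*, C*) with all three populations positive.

B* ≈ 826, H* ≈ 6.97, C* ≈ 286

From dC/dt = 0: 0.00753H* = 0.0525, so H* = 6.97.
From dB/dt = 0: 1.46(1 - B*/1010) = 0.0381·6.97, giving B* = 1010·(1 - 0.182) = 826.
From dH/dt = 0: 0.00823·826 - 0.192 = 0.0231C*, so C* = 6.61/0.0231 = 286.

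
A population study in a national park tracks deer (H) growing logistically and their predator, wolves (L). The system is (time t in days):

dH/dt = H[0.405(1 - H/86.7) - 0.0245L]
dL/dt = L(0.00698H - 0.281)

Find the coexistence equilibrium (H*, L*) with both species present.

From dL/dt = 0 with L > 0: 0.00698H* = 0.281, so H* = 40.3.
Substitute into dH/dt = 0: 0.405(1 - 40.3/86.7) = 0.0245L*.
The bracket is 0.536, giving L* = 0.217/0.0245 = 8.85.

H* ≈ 40.3, L* ≈ 8.85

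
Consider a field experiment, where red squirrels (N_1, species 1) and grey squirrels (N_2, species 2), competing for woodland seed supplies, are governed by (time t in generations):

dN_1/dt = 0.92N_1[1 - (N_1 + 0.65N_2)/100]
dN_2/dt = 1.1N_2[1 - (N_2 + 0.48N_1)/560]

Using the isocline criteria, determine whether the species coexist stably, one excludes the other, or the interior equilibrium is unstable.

Compare the nullcline intercepts: K1/α12 = 100/0.65 = 154 < K2 = 560; K2/α21 = 560/0.48 = 1170 > K1 = 100.
Since the inequalities point opposite ways, species 2 can invade but species 1 cannot.

species 2 excludes species 1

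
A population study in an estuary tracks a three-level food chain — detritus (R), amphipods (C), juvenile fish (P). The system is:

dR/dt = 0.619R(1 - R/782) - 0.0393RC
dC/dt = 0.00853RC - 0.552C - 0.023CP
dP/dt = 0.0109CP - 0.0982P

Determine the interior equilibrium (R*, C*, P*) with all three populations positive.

R* ≈ 335, C* ≈ 9.01, P* ≈ 100

From dP/dt = 0: 0.0109C* = 0.0982, so C* = 9.01.
From dR/dt = 0: 0.619(1 - R*/782) = 0.0393·9.01, giving R* = 782·(1 - 0.572) = 335.
From dC/dt = 0: 0.00853·335 - 0.552 = 0.023P*, so P* = 2.3/0.023 = 100.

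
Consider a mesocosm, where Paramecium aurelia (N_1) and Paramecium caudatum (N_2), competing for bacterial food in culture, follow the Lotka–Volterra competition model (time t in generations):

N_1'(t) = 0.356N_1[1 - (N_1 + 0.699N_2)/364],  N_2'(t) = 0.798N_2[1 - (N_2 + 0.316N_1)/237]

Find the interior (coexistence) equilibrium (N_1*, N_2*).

N_1* ≈ 255, N_2* ≈ 157

Setting both brackets to zero gives the nullclines N_1 + 0.699N_2 = 364 and 0.316N_1 + N_2 = 237.
Substituting N_2 = 237 - 0.316N_1 into the first: N_1(1 - 0.699·0.316) = 364 - 0.699·237.
So N_1* = 198/0.779 = 255, and then N_2* = 237 - 0.316·255 = 157.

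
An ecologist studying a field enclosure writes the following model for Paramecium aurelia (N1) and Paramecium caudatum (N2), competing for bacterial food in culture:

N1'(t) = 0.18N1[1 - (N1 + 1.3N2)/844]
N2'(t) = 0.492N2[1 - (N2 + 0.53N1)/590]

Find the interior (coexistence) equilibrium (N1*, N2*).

Setting both brackets to zero gives the nullclines N1 + 1.3N2 = 844 and 0.53N1 + N2 = 590.
Substituting N2 = 590 - 0.53N1 into the first: N1(1 - 1.3·0.53) = 844 - 1.3·590.
So N1* = 77/0.311 = 248, and then N2* = 590 - 0.53·248 = 459.

N1* ≈ 248, N2* ≈ 459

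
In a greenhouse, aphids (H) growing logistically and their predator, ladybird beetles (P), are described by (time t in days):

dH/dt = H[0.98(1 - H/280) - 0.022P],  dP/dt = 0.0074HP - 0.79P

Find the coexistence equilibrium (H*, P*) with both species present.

H* ≈ 107, P* ≈ 27.6

From dP/dt = 0 with P > 0: 0.0074H* = 0.79, so H* = 107.
Substitute into dH/dt = 0: 0.98(1 - 107/280) = 0.022P*.
The bracket is 0.619, giving P* = 0.606/0.022 = 27.6.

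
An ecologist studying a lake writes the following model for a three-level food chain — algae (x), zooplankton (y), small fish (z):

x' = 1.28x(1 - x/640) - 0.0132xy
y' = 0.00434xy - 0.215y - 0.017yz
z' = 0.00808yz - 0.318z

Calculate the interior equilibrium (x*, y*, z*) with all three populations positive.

x* ≈ 380, y* ≈ 39.4, z* ≈ 84.4

From dz/dt = 0: 0.00808y* = 0.318, so y* = 39.4.
From dx/dt = 0: 1.28(1 - x*/640) = 0.0132·39.4, giving x* = 640·(1 - 0.406) = 380.
From dy/dt = 0: 0.00434·380 - 0.215 = 0.017z*, so z* = 1.44/0.017 = 84.4.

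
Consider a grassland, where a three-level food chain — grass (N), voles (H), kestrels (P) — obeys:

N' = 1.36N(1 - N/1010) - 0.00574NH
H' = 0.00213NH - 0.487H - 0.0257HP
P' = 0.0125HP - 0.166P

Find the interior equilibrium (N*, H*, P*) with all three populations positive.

From dP/dt = 0: 0.0125H* = 0.166, so H* = 13.3.
From dN/dt = 0: 1.36(1 - N*/1010) = 0.00574·13.3, giving N* = 1010·(1 - 0.056) = 953.
From dH/dt = 0: 0.00213·953 - 0.487 = 0.0257P*, so P* = 1.54/0.0257 = 60.1.

N* ≈ 953, H* ≈ 13.3, P* ≈ 60.1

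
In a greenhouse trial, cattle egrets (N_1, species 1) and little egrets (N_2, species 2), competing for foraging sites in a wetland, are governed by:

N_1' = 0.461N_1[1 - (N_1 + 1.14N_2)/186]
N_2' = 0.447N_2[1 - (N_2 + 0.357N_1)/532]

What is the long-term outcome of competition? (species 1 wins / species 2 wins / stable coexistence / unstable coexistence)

Compare the nullcline intercepts: K1/α12 = 186/1.14 = 163 < K2 = 532; K2/α21 = 532/0.357 = 1490 > K1 = 186.
Since the inequalities point opposite ways, species 2 can invade but species 1 cannot.

species 2 excludes species 1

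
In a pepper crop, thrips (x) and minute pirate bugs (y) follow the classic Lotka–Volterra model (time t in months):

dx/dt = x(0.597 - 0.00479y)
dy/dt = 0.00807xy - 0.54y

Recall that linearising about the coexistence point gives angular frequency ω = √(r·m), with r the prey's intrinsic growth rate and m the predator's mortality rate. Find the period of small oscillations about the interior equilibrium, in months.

Here r = 0.597 and m = 0.54, so r·m = 0.322.
ω = √0.322 = 0.568 per month, hence T = 2π/ω ≈ 11.1 months.

T ≈ 11.1 months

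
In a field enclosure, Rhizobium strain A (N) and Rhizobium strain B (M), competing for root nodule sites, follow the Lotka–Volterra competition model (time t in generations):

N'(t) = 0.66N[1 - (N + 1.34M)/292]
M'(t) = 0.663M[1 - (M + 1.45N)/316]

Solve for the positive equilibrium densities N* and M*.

Setting both brackets to zero gives the nullclines N + 1.34M = 292 and 1.45N + M = 316.
Substituting M = 316 - 1.45N into the first: N(1 - 1.34·1.45) = 292 - 1.34·316.
So N* = -131/-0.943 = 139, and then M* = 316 - 1.45·139 = 114.

N* ≈ 139, M* ≈ 114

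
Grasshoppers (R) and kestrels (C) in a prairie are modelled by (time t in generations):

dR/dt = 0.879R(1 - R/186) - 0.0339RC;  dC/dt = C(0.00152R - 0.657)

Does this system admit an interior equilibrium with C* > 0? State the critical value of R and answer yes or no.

Threshold R = 432; K < 432, so no, the predator goes extinct.

The predator equation gives dC/dt > 0 only when R > 0.657/0.00152 = 432.
Without the predator, R → K = 186. Since 186 < 432, the predator cannot invade.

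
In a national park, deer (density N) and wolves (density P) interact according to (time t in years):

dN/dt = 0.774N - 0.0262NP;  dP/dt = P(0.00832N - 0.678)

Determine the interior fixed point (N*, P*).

Set dP/dt = 0 with P > 0: 0.00832N - 0.678 = 0, so N* = 0.678/0.00832 = 81.5.
Set dN/dt = 0 with N > 0: 0.774 - 0.0262P = 0, so P* = 0.774/0.0262 = 29.5.

N* ≈ 81.5, P* ≈ 29.5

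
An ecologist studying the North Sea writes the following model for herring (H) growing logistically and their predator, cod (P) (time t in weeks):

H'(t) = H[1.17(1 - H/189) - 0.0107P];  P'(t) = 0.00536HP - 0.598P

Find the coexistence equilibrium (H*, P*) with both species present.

From dP/dt = 0 with P > 0: 0.00536H* = 0.598, so H* = 112.
Substitute into dH/dt = 0: 1.17(1 - 112/189) = 0.0107P*.
The bracket is 0.41, giving P* = 0.479/0.0107 = 44.8.

H* ≈ 112, P* ≈ 44.8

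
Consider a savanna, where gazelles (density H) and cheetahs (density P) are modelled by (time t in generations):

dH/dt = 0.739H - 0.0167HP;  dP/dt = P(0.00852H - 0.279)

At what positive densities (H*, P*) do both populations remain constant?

Set dP/dt = 0 with P > 0: 0.00852H - 0.279 = 0, so H* = 0.279/0.00852 = 32.7.
Set dH/dt = 0 with H > 0: 0.739 - 0.0167P = 0, so P* = 0.739/0.0167 = 44.3.

H* ≈ 32.7, P* ≈ 44.3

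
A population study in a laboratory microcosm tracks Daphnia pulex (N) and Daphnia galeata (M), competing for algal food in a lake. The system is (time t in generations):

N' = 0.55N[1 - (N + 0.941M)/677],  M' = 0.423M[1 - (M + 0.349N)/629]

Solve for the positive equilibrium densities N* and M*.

Setting both brackets to zero gives the nullclines N + 0.941M = 677 and 0.349N + M = 629.
Substituting M = 629 - 0.349N into the first: N(1 - 0.941·0.349) = 677 - 0.941·629.
So N* = 85.1/0.672 = 127, and then M* = 629 - 0.349·127 = 585.

N* ≈ 127, M* ≈ 585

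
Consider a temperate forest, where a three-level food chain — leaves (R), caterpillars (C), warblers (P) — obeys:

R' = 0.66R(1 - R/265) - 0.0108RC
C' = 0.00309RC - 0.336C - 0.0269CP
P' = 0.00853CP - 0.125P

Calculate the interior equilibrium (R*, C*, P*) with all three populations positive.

R* ≈ 201, C* ≈ 14.7, P* ≈ 10.7

From dP/dt = 0: 0.00853C* = 0.125, so C* = 14.7.
From dR/dt = 0: 0.66(1 - R*/265) = 0.0108·14.7, giving R* = 265·(1 - 0.24) = 201.
From dC/dt = 0: 0.00309·201 - 0.336 = 0.0269P*, so P* = 0.286/0.0269 = 10.7.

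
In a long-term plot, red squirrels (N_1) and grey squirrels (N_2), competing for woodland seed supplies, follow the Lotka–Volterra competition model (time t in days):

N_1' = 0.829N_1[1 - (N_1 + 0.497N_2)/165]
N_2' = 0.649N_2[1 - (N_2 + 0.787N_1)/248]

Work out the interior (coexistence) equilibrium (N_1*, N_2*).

Setting both brackets to zero gives the nullclines N_1 + 0.497N_2 = 165 and 0.787N_1 + N_2 = 248.
Substituting N_2 = 248 - 0.787N_1 into the first: N_1(1 - 0.497·0.787) = 165 - 0.497·248.
So N_1* = 41.7/0.609 = 68.6, and then N_2* = 248 - 0.787·68.6 = 194.

N_1* ≈ 68.6, N_2* ≈ 194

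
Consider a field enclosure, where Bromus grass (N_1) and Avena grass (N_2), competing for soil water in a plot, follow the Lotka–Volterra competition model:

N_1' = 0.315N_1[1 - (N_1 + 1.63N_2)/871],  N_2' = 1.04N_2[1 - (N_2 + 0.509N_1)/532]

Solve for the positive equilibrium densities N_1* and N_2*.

N_1* ≈ 22.5, N_2* ≈ 521

Setting both brackets to zero gives the nullclines N_1 + 1.63N_2 = 871 and 0.509N_1 + N_2 = 532.
Substituting N_2 = 532 - 0.509N_1 into the first: N_1(1 - 1.63·0.509) = 871 - 1.63·532.
So N_1* = 3.84/0.17 = 22.5, and then N_2* = 532 - 0.509·22.5 = 521.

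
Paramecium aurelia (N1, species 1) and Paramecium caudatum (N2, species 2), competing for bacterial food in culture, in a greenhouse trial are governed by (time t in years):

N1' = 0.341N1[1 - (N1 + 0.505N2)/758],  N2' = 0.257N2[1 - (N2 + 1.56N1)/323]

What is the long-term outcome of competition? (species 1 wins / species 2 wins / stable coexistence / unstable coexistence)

Compare the nullcline intercepts: K1/α12 = 758/0.505 = 1500 > K2 = 323; K2/α21 = 323/1.56 = 207 < K1 = 758.
Since the inequalities point opposite ways, species 1 can invade but species 2 cannot.

species 1 excludes species 2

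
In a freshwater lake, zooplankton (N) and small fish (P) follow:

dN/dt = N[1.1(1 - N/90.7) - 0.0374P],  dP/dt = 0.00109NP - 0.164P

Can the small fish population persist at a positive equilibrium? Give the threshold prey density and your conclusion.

The predator equation gives dP/dt > 0 only when N > 0.164/0.00109 = 150.
Without the predator, N → K = 90.7. Since 90.7 < 150, the predator cannot invade.

Threshold N = 150; K < 150, so no, the predator goes extinct.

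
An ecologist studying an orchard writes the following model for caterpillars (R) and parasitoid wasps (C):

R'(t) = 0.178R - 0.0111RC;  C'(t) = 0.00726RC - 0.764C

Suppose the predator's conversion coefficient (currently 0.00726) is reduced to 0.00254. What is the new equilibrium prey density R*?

At the interior fixed point, setting dC/dt = 0 with C > 0 fixes R* = (predator death rate)/(RC coefficient) — independent of the other coefficients.
With the change, R* = 0.764/0.00254 = 301; it rises from 105.

R* ≈ 301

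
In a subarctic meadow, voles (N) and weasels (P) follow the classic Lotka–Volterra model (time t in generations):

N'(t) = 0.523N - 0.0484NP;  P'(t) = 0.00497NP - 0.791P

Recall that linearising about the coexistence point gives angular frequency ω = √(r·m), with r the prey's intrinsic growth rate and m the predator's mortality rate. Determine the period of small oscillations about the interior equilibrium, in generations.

Here r = 0.523 and m = 0.791, so r·m = 0.414.
ω = √0.414 = 0.643 per generation, hence T = 2π/ω ≈ 9.77 generations.

T ≈ 9.77 generations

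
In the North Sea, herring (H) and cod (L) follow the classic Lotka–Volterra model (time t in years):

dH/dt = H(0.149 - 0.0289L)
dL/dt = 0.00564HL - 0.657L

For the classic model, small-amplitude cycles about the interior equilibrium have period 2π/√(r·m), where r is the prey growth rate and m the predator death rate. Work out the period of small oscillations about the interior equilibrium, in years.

T ≈ 20.1 years

Here r = 0.149 and m = 0.657, so r·m = 0.0979.
ω = √0.0979 = 0.313 per year, hence T = 2π/ω ≈ 20.1 years.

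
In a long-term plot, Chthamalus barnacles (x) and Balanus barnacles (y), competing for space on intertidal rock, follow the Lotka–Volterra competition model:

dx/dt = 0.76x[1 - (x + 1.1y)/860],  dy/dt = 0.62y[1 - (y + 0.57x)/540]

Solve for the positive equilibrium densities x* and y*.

x* ≈ 713, y* ≈ 134

Setting both brackets to zero gives the nullclines x + 1.1y = 860 and 0.57x + y = 540.
Substituting y = 540 - 0.57x into the first: x(1 - 1.1·0.57) = 860 - 1.1·540.
So x* = 266/0.373 = 713, and then y* = 540 - 0.57·713 = 134.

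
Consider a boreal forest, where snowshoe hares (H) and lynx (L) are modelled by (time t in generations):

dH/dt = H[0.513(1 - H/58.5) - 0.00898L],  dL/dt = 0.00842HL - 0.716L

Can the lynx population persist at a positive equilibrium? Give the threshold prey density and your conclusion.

The predator equation gives dL/dt > 0 only when H > 0.716/0.00842 = 85.
Without the predator, H → K = 58.5. Since 58.5 < 85, the predator cannot invade.

Threshold H = 85; K < 85, so no, the predator goes extinct.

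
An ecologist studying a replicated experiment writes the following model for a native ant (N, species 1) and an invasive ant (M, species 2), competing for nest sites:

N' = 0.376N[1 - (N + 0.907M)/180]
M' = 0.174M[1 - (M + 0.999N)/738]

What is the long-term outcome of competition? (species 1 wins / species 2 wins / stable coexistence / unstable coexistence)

species 2 excludes species 1

Compare the nullcline intercepts: K1/α12 = 180/0.907 = 198 < K2 = 738; K2/α21 = 738/0.999 = 739 > K1 = 180.
Since the inequalities point opposite ways, species 2 can invade but species 1 cannot.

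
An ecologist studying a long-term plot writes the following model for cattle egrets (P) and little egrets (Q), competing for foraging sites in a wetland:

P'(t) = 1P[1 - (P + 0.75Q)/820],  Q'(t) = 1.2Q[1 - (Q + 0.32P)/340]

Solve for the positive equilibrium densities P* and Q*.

P* ≈ 743, Q* ≈ 102

Setting both brackets to zero gives the nullclines P + 0.75Q = 820 and 0.32P + Q = 340.
Substituting Q = 340 - 0.32P into the first: P(1 - 0.75·0.32) = 820 - 0.75·340.
So P* = 565/0.76 = 743, and then Q* = 340 - 0.32·743 = 102.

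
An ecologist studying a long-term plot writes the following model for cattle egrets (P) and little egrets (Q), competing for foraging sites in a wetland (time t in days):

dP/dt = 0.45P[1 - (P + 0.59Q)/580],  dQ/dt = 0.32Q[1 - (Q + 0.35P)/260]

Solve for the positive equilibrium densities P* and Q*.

Setting both brackets to zero gives the nullclines P + 0.59Q = 580 and 0.35P + Q = 260.
Substituting Q = 260 - 0.35P into the first: P(1 - 0.59·0.35) = 580 - 0.59·260.
So P* = 427/0.793 = 538, and then Q* = 260 - 0.35·538 = 71.8.

P* ≈ 538, Q* ≈ 71.8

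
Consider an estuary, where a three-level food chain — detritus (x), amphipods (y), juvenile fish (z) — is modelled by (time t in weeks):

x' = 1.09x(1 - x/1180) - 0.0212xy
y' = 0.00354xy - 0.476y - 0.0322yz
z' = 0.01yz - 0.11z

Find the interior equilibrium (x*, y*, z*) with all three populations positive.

x* ≈ 928, y* ≈ 11, z* ≈ 87.2

From dz/dt = 0: 0.01y* = 0.11, so y* = 11.
From dx/dt = 0: 1.09(1 - x*/1180) = 0.0212·11, giving x* = 1180·(1 - 0.214) = 928.
From dy/dt = 0: 0.00354·928 - 0.476 = 0.0322z*, so z* = 2.81/0.0322 = 87.2.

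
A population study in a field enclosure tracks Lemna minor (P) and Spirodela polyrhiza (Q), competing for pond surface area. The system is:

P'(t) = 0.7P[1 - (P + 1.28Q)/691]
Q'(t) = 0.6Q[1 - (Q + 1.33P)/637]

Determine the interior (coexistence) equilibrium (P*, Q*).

Setting both brackets to zero gives the nullclines P + 1.28Q = 691 and 1.33P + Q = 637.
Substituting Q = 637 - 1.33P into the first: P(1 - 1.28·1.33) = 691 - 1.28·637.
So P* = -124/-0.702 = 177, and then Q* = 637 - 1.33·177 = 402.

P* ≈ 177, Q* ≈ 402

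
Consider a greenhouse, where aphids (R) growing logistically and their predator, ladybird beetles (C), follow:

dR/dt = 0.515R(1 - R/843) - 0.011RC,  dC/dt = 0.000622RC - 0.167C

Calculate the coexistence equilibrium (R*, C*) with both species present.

From dC/dt = 0 with C > 0: 0.000622R* = 0.167, so R* = 268.
Substitute into dR/dt = 0: 0.515(1 - 268/843) = 0.011C*.
The bracket is 0.682, giving C* = 0.351/0.011 = 31.9.

R* ≈ 268, C* ≈ 31.9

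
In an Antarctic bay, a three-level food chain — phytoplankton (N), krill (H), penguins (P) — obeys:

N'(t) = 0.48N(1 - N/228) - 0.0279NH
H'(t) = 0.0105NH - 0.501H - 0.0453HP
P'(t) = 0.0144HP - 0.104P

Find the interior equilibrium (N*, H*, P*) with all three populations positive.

From dP/dt = 0: 0.0144H* = 0.104, so H* = 7.22.
From dN/dt = 0: 0.48(1 - N*/228) = 0.0279·7.22, giving N* = 228·(1 - 0.42) = 132.
From dH/dt = 0: 0.0105·132 - 0.501 = 0.0453P*, so P* = 0.888/0.0453 = 19.6.

N* ≈ 132, H* ≈ 7.22, P* ≈ 19.6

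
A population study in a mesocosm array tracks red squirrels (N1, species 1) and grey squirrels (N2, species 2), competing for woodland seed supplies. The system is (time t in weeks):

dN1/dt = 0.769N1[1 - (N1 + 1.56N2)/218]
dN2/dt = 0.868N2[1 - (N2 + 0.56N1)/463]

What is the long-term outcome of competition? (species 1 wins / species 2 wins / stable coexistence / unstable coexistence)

species 2 excludes species 1

Compare the nullcline intercepts: K1/α12 = 218/1.56 = 140 < K2 = 463; K2/α21 = 463/0.56 = 827 > K1 = 218.
Since the inequalities point opposite ways, species 2 can invade but species 1 cannot.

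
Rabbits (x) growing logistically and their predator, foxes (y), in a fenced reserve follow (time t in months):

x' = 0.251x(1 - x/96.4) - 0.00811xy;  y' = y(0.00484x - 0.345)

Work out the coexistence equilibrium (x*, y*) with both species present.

x* ≈ 71.3, y* ≈ 8.06

From dy/dt = 0 with y > 0: 0.00484x* = 0.345, so x* = 71.3.
Substitute into dx/dt = 0: 0.251(1 - 71.3/96.4) = 0.00811y*.
The bracket is 0.261, giving y* = 0.0654/0.00811 = 8.06.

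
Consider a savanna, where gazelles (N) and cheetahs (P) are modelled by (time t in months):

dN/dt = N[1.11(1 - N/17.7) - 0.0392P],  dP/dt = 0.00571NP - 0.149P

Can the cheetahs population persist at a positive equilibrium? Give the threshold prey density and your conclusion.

The predator equation gives dP/dt > 0 only when N > 0.149/0.00571 = 26.1.
Without the predator, N → K = 17.7. Since 17.7 < 26.1, the predator cannot invade.

Threshold N = 26.1; K < 26.1, so no, the predator goes extinct.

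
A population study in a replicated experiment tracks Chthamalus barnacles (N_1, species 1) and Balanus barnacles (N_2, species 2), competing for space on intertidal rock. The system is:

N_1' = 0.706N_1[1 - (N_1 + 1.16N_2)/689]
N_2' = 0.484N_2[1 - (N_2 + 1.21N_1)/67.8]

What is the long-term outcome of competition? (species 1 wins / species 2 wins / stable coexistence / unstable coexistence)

Compare the nullcline intercepts: K1/α12 = 689/1.16 = 594 > K2 = 67.8; K2/α21 = 67.8/1.21 = 56 < K1 = 689.
Since the inequalities point opposite ways, species 1 can invade but species 2 cannot.

species 1 excludes species 2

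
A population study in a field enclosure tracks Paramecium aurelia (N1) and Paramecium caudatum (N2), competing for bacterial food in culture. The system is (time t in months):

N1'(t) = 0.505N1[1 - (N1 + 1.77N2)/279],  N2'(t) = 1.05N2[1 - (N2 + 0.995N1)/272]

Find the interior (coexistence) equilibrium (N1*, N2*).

N1* ≈ 266, N2* ≈ 7.36

Setting both brackets to zero gives the nullclines N1 + 1.77N2 = 279 and 0.995N1 + N2 = 272.
Substituting N2 = 272 - 0.995N1 into the first: N1(1 - 1.77·0.995) = 279 - 1.77·272.
So N1* = -202/-0.761 = 266, and then N2* = 272 - 0.995·266 = 7.36.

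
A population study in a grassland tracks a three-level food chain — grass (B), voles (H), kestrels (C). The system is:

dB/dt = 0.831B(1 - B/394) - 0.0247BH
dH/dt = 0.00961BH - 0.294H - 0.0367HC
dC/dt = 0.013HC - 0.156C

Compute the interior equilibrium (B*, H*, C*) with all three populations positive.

B* ≈ 253, H* ≈ 12, C* ≈ 58.4

From dC/dt = 0: 0.013H* = 0.156, so H* = 12.
From dB/dt = 0: 0.831(1 - B*/394) = 0.0247·12, giving B* = 394·(1 - 0.357) = 253.
From dH/dt = 0: 0.00961·253 - 0.294 = 0.0367C*, so C* = 2.14/0.0367 = 58.4.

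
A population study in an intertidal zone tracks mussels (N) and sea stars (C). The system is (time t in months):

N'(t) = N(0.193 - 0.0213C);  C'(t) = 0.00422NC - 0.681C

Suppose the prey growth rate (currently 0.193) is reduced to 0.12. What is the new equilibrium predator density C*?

C* ≈ 5.63

At the interior fixed point, setting dN/dt = 0 with N > 0 fixes C* = (prey growth rate)/(NC coefficient) — independent of the other coefficients.
With the change, C* = 0.12/0.0213 = 5.63; it falls from 9.06.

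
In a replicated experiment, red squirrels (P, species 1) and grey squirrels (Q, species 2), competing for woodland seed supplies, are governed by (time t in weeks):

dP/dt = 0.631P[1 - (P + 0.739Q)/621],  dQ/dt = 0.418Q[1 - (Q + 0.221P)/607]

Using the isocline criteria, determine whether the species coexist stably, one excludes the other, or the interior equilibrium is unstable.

Compare the nullcline intercepts: K1/α12 = 621/0.739 = 840 > K2 = 607; K2/α21 = 607/0.221 = 2750 > K1 = 621.
Since both inequalities hold, each species can invade when rare, so the interior equilibrium is stable.

stable coexistence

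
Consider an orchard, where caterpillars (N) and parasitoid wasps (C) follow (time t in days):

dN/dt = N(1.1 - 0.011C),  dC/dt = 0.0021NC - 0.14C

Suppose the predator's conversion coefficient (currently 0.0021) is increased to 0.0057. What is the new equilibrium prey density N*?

N* ≈ 24.6

At the interior fixed point, setting dC/dt = 0 with C > 0 fixes N* = (predator death rate)/(NC coefficient) — independent of the other coefficients.
With the change, N* = 0.14/0.0057 = 24.6; it falls from 66.7.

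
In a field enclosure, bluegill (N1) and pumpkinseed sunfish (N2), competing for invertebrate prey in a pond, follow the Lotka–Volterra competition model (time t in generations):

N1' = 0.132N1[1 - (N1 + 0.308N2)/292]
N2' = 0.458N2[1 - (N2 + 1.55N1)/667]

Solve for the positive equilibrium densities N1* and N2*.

Setting both brackets to zero gives the nullclines N1 + 0.308N2 = 292 and 1.55N1 + N2 = 667.
Substituting N2 = 667 - 1.55N1 into the first: N1(1 - 0.308·1.55) = 292 - 0.308·667.
So N1* = 86.6/0.523 = 166, and then N2* = 667 - 1.55·166 = 410.

N1* ≈ 166, N2* ≈ 410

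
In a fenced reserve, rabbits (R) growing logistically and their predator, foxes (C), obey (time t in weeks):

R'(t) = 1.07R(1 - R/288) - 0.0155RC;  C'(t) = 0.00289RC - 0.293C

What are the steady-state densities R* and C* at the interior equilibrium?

R* ≈ 101, C* ≈ 44.7

From dC/dt = 0 with C > 0: 0.00289R* = 0.293, so R* = 101.
Substitute into dR/dt = 0: 1.07(1 - 101/288) = 0.0155C*.
The bracket is 0.648, giving C* = 0.693/0.0155 = 44.7.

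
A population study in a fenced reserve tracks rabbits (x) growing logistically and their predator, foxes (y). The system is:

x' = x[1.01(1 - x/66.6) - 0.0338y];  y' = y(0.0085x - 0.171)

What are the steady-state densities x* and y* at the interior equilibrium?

x* ≈ 20.1, y* ≈ 20.9

From dy/dt = 0 with y > 0: 0.0085x* = 0.171, so x* = 20.1.
Substitute into dx/dt = 0: 1.01(1 - 20.1/66.6) = 0.0338y*.
The bracket is 0.698, giving y* = 0.705/0.0338 = 20.9.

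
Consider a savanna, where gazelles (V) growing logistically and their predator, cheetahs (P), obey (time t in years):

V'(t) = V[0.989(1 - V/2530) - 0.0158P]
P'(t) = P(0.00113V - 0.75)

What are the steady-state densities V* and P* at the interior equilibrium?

V* ≈ 664, P* ≈ 46.2

From dP/dt = 0 with P > 0: 0.00113V* = 0.75, so V* = 664.
Substitute into dV/dt = 0: 0.989(1 - 664/2530) = 0.0158P*.
The bracket is 0.738, giving P* = 0.73/0.0158 = 46.2.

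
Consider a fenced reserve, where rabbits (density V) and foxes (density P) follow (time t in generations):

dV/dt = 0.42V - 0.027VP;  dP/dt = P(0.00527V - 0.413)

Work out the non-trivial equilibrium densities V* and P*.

Set dP/dt = 0 with P > 0: 0.00527V - 0.413 = 0, so V* = 0.413/0.00527 = 78.4.
Set dV/dt = 0 with V > 0: 0.42 - 0.027P = 0, so P* = 0.42/0.027 = 15.6.

V* ≈ 78.4, P* ≈ 15.6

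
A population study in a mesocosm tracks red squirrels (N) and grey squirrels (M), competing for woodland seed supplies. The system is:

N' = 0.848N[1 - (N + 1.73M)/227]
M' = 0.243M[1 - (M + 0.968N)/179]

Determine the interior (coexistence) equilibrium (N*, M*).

Setting both brackets to zero gives the nullclines N + 1.73M = 227 and 0.968N + M = 179.
Substituting M = 179 - 0.968N into the first: N(1 - 1.73·0.968) = 227 - 1.73·179.
So N* = -82.7/-0.675 = 123, and then M* = 179 - 0.968·123 = 60.4.

N* ≈ 123, M* ≈ 60.4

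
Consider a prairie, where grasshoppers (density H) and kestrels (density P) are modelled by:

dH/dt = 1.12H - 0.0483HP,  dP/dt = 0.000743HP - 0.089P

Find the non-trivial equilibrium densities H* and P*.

Set dP/dt = 0 with P > 0: 0.000743H - 0.089 = 0, so H* = 0.089/0.000743 = 120.
Set dH/dt = 0 with H > 0: 1.12 - 0.0483P = 0, so P* = 1.12/0.0483 = 23.2.

H* ≈ 120, P* ≈ 23.2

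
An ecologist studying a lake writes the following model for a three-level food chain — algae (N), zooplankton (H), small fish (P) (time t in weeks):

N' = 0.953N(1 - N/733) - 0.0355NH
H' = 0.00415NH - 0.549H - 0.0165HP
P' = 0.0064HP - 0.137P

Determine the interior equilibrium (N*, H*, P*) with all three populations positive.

From dP/dt = 0: 0.0064H* = 0.137, so H* = 21.4.
From dN/dt = 0: 0.953(1 - N*/733) = 0.0355·21.4, giving N* = 733·(1 - 0.797) = 149.
From dH/dt = 0: 0.00415·149 - 0.549 = 0.0165P*, so P* = 0.0673/0.0165 = 4.08.

N* ≈ 149, H* ≈ 21.4, P* ≈ 4.08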